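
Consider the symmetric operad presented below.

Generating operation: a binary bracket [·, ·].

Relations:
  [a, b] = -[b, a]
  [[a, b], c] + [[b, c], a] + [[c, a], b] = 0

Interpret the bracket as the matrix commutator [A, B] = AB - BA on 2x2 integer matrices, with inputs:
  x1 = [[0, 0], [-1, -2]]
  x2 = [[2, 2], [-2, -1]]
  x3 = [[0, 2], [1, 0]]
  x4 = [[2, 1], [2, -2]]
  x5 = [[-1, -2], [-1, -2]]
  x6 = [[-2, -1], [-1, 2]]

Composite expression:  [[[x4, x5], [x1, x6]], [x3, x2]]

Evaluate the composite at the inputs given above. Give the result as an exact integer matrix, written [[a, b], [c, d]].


[[-378, 144], [828, 378]]

[x4, x5] = [[3, -9], [6, -3]]
[x1, x6] = [[-1, -2], [6, 1]]
[[x4, x5], [x1, x6]] = [[-42, -30], [-48, 42]]
[x3, x2] = [[-6, -6], [3, 6]]
[[[x4, x5], [x1, x6]], [x3, x2]] = [[-378, 144], [828, 378]]


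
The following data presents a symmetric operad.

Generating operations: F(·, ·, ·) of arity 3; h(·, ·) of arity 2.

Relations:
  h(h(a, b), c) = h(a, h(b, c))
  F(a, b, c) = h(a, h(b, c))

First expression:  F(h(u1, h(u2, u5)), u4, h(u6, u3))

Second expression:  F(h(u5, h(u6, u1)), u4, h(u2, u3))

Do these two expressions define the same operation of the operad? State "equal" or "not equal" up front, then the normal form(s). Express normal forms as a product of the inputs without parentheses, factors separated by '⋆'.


The first expression reduces to u1 ⋆ u2 ⋆ u5 ⋆ u4 ⋆ u6 ⋆ u3
The second expression reduces to u5 ⋆ u6 ⋆ u1 ⋆ u4 ⋆ u2 ⋆ u3
The forms do not match — not equal.

not equal: they reduce to u1 ⋆ u2 ⋆ u5 ⋆ u4 ⋆ u6 ⋆ u3 and u5 ⋆ u6 ⋆ u1 ⋆ u4 ⋆ u2 ⋆ u3


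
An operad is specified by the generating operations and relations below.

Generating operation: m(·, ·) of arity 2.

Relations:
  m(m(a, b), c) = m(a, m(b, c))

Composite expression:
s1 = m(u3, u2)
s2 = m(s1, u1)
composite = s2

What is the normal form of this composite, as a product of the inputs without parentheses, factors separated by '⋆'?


The m-tree's shape is irrelevant; the u-reading-order decides.
m(u3, u2) unparenthesizes to u3 ⋆ u2
m(m(u3, u2), u1) unparenthesizes to u3 ⋆ u2 ⋆ u1

u3 ⋆ u2 ⋆ u1


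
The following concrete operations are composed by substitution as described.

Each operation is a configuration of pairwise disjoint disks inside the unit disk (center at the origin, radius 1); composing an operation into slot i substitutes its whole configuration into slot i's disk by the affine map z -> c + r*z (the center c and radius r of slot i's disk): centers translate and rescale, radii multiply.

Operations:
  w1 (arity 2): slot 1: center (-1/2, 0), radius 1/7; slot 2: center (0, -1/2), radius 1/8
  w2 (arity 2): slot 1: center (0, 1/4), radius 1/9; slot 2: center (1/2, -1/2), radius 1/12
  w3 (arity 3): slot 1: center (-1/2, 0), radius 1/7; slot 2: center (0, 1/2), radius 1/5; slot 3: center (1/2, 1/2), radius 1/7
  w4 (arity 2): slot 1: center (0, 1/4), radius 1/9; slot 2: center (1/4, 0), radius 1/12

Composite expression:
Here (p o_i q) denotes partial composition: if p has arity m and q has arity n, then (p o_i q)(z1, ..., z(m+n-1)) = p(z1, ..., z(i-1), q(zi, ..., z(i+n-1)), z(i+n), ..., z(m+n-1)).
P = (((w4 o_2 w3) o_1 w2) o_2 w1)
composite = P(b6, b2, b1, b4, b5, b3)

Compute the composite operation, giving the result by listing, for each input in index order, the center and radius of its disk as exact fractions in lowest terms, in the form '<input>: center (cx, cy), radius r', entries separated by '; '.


b1: center (1/18, 41/216), radius 1/864; b2: center (11/216, 7/36), radius 1/756; b3: center (7/24, 1/24), radius 1/84; b4: center (5/24, 0), radius 1/84; b5: center (1/4, 1/24), radius 1/60; b6: center (0, 5/18), radius 1/81


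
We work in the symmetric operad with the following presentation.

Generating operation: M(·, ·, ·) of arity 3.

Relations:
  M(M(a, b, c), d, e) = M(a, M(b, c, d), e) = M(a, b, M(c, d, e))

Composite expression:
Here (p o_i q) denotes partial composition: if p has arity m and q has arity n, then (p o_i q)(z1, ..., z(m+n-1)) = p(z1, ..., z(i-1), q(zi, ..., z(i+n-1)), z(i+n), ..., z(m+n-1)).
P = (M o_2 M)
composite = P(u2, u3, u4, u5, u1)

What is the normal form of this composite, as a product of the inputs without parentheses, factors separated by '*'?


Associativity of M dissolves the nesting; only the u-input order survives.
M(u3, u4, u5) flattens to u3 * u4 * u5
M(u2, M(u3, u4, u5), u1) flattens to u2 * u3 * u4 * u5 * u1

u2 * u3 * u4 * u5 * u1


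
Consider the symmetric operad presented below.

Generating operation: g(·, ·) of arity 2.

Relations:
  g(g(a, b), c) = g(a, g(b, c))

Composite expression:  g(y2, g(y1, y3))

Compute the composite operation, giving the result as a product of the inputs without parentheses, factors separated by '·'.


y2 · y1 · y3

Associativity of g dissolves the nesting; only the y-input order survives.
g(y1, y3) unparenthesizes to y1 · y3
g(y2, g(y1, y3)) unparenthesizes to y2 · y1 · y3


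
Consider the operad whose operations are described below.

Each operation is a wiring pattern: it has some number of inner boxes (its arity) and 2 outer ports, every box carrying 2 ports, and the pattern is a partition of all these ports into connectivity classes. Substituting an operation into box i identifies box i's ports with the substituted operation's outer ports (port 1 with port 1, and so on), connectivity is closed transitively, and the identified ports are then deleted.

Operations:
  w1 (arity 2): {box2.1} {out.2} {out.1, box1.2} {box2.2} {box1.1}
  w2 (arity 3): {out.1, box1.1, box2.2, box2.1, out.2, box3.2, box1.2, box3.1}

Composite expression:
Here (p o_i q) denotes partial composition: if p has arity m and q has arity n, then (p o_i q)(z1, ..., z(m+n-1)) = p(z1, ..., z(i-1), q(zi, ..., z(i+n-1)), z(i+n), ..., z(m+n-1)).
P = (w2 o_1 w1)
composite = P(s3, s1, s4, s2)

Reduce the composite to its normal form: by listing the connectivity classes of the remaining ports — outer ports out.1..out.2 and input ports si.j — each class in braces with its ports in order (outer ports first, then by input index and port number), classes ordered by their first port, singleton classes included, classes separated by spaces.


{out.1, out.2, s2.1, s2.2, s3.2, s4.1, s4.2} {s1.1} {s1.2} {s3.1}

Reachability decides: close wires over w2-identified ports.
stage w1: inputs (s3, s1), connectivity {out.1, s3.2} {out.2} {s1.1} {s1.2} {s3.1}, out.j its boundary
stage w2: inputs (s3, s1, s4, s2), connectivity {out.1, out.2, s2.1, s2.2, s3.2, s4.1, s4.2} {s1.1} {s1.2} {s3.1}, out.j its boundary


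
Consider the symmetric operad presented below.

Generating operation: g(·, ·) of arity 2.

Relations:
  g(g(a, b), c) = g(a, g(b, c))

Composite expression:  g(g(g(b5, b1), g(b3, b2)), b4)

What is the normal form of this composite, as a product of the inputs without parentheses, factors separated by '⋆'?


All parenthesizations of g agree; list the b-inputs left to right.
g(b5, b1) flattens to b5 ⋆ b1
g(b3, b2) flattens to b3 ⋆ b2
g(g(b5, b1), g(b3, b2)) flattens to b5 ⋆ b1 ⋆ b3 ⋆ b2
g(g(g(b5, b1), g(b3, b2)), b4) flattens to b5 ⋆ b1 ⋆ b3 ⋆ b2 ⋆ b4

b5 ⋆ b1 ⋆ b3 ⋆ b2 ⋆ b4


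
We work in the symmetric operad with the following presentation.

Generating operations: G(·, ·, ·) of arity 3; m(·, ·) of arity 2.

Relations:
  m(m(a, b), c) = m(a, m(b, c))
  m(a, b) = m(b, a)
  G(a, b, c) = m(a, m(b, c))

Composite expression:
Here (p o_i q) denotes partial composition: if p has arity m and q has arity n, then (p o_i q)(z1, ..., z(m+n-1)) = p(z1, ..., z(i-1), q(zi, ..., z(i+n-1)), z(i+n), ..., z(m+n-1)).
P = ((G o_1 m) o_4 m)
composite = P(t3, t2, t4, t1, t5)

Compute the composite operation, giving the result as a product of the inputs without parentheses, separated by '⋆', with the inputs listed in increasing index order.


t1 ⋆ t2 ⋆ t3 ⋆ t4 ⋆ t5


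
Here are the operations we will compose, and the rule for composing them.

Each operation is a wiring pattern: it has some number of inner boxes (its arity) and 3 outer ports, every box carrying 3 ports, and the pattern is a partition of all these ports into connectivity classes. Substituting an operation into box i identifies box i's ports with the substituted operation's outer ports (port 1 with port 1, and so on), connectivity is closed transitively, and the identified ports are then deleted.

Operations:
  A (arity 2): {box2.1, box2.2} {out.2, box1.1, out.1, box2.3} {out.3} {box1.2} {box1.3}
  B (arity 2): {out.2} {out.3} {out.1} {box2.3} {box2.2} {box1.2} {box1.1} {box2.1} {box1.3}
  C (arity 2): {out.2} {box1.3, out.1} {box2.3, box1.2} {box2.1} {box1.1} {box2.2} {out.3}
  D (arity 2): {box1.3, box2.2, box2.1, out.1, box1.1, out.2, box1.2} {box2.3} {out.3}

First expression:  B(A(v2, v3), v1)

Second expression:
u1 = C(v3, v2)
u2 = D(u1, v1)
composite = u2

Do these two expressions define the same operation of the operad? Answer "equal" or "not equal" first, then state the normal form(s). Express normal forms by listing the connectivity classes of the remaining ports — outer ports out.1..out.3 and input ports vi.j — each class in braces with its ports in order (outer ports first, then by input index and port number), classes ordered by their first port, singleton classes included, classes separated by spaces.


not equal — first {out.1} {out.2} {out.3} {v1.1} {v1.2} {v1.3} {v2.1, v3.3} {v2.2} {v2.3} {v3.1, v3.2}, second {out.1, out.2, v1.1, v1.2, v3.3} {out.3} {v1.3} {v2.1} {v2.2} {v2.3, v3.2} {v3.1}

Reducing the first expression gives {out.1} {out.2} {out.3} {v1.1} {v1.2} {v1.3} {v2.1, v3.3} {v2.2} {v2.3} {v3.1, v3.2}
Reducing the second expression gives {out.1, out.2, v1.1, v1.2, v3.3} {out.3} {v1.3} {v2.1} {v2.2} {v2.3, v3.2} {v3.1}
The normal forms differ: not equal.


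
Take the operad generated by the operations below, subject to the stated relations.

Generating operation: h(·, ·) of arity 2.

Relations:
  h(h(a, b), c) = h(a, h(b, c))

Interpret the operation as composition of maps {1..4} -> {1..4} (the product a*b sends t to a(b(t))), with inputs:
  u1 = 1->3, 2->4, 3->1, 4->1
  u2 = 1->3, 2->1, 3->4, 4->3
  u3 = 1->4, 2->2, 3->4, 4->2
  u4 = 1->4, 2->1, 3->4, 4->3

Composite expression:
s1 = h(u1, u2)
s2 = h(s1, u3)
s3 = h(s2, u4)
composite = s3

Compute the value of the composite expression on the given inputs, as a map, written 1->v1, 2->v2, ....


h(u1, u2) = 1->1, 2->3, 3->1, 4->1
h(h(u1, u2), u3) = 1->1, 2->3, 3->1, 4->3
h(h(h(u1, u2), u3), u4) = 1->3, 2->1, 3->3, 4->1

1->3, 2->1, 3->3, 4->1


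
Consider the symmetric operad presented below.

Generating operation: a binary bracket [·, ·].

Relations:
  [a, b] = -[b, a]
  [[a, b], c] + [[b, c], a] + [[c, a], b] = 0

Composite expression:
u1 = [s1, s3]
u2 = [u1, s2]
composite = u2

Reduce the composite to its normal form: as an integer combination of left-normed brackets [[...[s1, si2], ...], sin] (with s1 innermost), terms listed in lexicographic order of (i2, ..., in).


[[s1, s3], s2]

Expand each bracket as ab - ba; the s1-initial words give the coefficients.
Composite bracket: [[s1, s3], s2]
Applying ab - ba throughout gives 4 signed words (2^2 = 4).
Collect the words opening with s1:
  the word s1s3s2 carries sign +1 and contributes +[[s1, s3], s2]


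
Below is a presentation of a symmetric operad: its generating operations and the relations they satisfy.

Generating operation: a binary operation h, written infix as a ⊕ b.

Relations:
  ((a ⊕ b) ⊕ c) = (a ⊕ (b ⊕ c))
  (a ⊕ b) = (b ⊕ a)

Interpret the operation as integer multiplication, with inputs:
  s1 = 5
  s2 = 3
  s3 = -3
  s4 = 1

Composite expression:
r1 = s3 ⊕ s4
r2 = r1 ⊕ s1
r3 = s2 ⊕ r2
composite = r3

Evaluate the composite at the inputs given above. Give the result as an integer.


-45

(s3 ⊕ s4) = -3
((s3 ⊕ s4) ⊕ s1) = -15
(s2 ⊕ ((s3 ⊕ s4) ⊕ s1)) = -45


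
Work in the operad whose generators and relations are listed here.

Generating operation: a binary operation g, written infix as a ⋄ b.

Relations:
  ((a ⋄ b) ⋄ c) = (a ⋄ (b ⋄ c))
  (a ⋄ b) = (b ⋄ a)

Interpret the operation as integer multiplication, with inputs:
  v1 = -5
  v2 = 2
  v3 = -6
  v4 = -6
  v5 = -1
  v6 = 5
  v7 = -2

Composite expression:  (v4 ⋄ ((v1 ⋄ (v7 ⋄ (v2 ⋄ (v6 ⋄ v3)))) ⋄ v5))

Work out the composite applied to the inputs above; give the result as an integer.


-3600

(v6 ⋄ v3) = -30
(v2 ⋄ (v6 ⋄ v3)) = -60
(v7 ⋄ (v2 ⋄ (v6 ⋄ v3))) = 120
(v1 ⋄ (v7 ⋄ (v2 ⋄ (v6 ⋄ v3)))) = -600
((v1 ⋄ (v7 ⋄ (v2 ⋄ (v6 ⋄ v3)))) ⋄ v5) = 600
(v4 ⋄ ((v1 ⋄ (v7 ⋄ (v2 ⋄ (v6 ⋄ v3)))) ⋄ v5)) = -3600


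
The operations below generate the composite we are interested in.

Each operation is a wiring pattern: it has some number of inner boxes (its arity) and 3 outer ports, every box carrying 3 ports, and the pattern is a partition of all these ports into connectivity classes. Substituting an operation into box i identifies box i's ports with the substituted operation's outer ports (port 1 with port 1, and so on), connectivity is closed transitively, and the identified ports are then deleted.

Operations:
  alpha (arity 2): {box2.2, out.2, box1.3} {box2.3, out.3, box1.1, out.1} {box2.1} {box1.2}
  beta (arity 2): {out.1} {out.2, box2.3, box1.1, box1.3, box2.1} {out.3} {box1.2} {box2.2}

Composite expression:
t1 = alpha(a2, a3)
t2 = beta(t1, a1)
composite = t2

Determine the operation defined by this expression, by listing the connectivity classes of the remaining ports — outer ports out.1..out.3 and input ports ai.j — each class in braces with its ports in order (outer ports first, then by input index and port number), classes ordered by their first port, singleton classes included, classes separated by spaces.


{out.1} {out.2, a1.1, a1.3, a2.1, a3.3} {out.3} {a1.2} {a2.2} {a2.3, a3.2} {a3.1}

Connectivity passes through glued beta-boundaries; trace each wire chain.
the subtree at alpha composes to {out.1, out.3, a2.1, a3.3} {out.2, a2.3, a3.2} {a2.2} {a3.1} on (a2, a3); out.j = own outer ports
the subtree at beta composes to {out.1} {out.2, a1.1, a1.3, a2.1, a3.3} {out.3} {a1.2} {a2.2} {a2.3, a3.2} {a3.1} on (a2, a3, a1); out.j = own outer ports


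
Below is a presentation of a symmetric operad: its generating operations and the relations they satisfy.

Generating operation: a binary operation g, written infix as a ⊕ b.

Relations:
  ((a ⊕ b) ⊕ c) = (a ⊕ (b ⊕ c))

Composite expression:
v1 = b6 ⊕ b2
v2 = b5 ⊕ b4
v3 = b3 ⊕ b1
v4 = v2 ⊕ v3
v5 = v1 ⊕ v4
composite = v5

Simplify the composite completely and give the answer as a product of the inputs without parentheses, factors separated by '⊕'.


b6 ⊕ b2 ⊕ b5 ⊕ b4 ⊕ b3 ⊕ b1

Associativity of g dissolves the nesting; only the b-input order survives.
(b6 ⊕ b2) collapses to b6 ⊕ b2
(b5 ⊕ b4) collapses to b5 ⊕ b4
(b3 ⊕ b1) collapses to b3 ⊕ b1
((b5 ⊕ b4) ⊕ (b3 ⊕ b1)) collapses to b5 ⊕ b4 ⊕ b3 ⊕ b1
((b6 ⊕ b2) ⊕ ((b5 ⊕ b4) ⊕ (b3 ⊕ b1))) collapses to b6 ⊕ b2 ⊕ b5 ⊕ b4 ⊕ b3 ⊕ b1


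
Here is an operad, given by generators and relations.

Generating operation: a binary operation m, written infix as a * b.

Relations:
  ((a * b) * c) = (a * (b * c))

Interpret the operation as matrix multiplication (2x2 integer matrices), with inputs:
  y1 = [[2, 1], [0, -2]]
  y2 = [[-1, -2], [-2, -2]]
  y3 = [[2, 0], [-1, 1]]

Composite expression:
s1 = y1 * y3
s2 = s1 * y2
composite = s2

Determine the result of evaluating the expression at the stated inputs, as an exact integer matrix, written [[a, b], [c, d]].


(y1 * y3) = [[3, 1], [2, -2]]
((y1 * y3) * y2) = [[-5, -8], [2, 0]]

[[-5, -8], [2, 0]]


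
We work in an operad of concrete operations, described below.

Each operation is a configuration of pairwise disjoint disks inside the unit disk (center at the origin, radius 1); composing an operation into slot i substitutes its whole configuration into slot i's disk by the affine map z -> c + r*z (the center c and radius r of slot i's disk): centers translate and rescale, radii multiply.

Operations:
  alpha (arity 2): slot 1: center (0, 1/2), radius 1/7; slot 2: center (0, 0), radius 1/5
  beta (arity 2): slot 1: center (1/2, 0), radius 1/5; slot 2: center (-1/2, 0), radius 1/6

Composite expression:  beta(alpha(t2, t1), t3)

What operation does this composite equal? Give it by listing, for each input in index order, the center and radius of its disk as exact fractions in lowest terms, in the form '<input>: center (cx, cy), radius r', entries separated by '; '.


t1: center (1/2, 0), radius 1/25; t2: center (1/2, 1/10), radius 1/35; t3: center (-1/2, 0), radius 1/6

Affine substitution under beta: radii multiply and t-centers shift.
input t2: composing its 2 substitution steps yields center (1/2, 1/10), radius 1/35
input t1: composing its 2 substitution steps yields center (1/2, 0), radius 1/25
input t3: composing its 1 substitution step yields center (-1/2, 0), radius 1/6


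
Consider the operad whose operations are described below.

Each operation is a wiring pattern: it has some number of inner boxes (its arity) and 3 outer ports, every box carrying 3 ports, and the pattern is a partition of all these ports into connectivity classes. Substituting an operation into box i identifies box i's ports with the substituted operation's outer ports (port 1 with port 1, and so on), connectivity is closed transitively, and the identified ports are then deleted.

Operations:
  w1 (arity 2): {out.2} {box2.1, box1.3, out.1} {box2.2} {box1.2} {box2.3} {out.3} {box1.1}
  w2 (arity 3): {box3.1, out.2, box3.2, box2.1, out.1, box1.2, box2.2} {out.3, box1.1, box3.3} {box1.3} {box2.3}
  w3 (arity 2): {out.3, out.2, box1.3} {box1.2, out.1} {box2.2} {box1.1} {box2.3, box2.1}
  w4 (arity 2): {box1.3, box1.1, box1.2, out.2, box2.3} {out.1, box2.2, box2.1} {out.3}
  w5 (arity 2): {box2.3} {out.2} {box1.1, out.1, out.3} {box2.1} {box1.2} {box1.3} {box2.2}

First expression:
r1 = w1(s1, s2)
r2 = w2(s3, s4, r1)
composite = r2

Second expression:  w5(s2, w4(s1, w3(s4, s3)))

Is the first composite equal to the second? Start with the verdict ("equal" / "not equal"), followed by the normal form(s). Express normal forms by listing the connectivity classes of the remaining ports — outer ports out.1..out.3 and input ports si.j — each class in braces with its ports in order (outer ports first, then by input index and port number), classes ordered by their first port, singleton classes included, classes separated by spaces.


not equal: they reduce to {out.1, out.2, s1.3, s2.1, s3.2, s4.1, s4.2} {out.3, s3.1} {s1.1} {s1.2} {s2.2} {s2.3} {s3.3} {s4.3} and {out.1, out.3, s2.1} {out.2} {s1.1, s1.2, s1.3, s4.2, s4.3} {s2.2} {s2.3} {s3.1, s3.3} {s3.2} {s4.1}


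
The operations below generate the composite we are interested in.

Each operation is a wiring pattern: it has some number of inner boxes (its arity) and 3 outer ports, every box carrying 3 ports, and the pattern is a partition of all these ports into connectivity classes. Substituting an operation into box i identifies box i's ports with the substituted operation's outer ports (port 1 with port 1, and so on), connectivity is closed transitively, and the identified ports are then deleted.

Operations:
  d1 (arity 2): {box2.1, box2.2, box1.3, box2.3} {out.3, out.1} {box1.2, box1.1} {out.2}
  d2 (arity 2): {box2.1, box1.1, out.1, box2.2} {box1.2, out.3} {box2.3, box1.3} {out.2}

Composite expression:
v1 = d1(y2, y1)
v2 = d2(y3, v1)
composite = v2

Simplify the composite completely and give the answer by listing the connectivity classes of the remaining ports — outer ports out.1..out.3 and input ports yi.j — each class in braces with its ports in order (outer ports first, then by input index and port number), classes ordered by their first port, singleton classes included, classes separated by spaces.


{out.1, y3.1, y3.3} {out.2} {out.3, y3.2} {y1.1, y1.2, y1.3, y2.3} {y2.1, y2.2}

Treat the ports identified at d2 as solder joints: merge, then drop.
after d1, the pattern on (y2, y1) reads {out.1, out.3} {out.2} {y1.1, y1.2, y1.3, y2.3} {y2.1, y2.2} (out.j = its outer ports)
after d2, the pattern on (y3, y2, y1) reads {out.1, y3.1, y3.3} {out.2} {out.3, y3.2} {y1.1, y1.2, y1.3, y2.3} {y2.1, y2.2} (out.j = its outer ports)


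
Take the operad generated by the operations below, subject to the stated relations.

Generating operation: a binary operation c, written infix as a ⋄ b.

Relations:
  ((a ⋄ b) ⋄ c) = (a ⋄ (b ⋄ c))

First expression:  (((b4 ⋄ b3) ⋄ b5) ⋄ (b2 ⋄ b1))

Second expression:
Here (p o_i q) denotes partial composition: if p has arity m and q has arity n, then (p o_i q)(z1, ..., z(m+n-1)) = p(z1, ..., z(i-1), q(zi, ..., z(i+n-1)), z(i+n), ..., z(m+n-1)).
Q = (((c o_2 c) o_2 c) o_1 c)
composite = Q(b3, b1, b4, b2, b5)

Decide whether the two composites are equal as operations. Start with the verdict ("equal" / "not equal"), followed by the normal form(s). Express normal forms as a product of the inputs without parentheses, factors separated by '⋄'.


not equal; the first gives b4 ⋄ b3 ⋄ b5 ⋄ b2 ⋄ b1 and the second b3 ⋄ b1 ⋄ b4 ⋄ b2 ⋄ b5

The first composite normalizes to b4 ⋄ b3 ⋄ b5 ⋄ b2 ⋄ b1
The second composite normalizes to b3 ⋄ b1 ⋄ b4 ⋄ b2 ⋄ b5
The normal forms differ: not equal.


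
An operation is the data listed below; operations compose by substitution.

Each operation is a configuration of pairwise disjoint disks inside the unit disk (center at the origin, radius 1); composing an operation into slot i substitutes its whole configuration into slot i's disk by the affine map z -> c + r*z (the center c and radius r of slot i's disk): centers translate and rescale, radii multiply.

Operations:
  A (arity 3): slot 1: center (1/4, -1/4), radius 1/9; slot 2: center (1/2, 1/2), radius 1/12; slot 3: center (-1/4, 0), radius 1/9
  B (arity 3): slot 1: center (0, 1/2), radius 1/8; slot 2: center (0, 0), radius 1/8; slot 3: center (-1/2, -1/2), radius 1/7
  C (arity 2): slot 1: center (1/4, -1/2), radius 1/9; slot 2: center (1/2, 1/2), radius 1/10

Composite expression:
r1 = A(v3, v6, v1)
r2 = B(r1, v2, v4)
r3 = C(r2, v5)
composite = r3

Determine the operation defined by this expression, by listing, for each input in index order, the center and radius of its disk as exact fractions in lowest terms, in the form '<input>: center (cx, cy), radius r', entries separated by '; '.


v1: center (71/288, -4/9), radius 1/648; v2: center (1/4, -1/2), radius 1/72; v3: center (73/288, -43/96), radius 1/648; v4: center (7/36, -5/9), radius 1/63; v5: center (1/2, 1/2), radius 1/10; v6: center (37/144, -7/16), radius 1/864


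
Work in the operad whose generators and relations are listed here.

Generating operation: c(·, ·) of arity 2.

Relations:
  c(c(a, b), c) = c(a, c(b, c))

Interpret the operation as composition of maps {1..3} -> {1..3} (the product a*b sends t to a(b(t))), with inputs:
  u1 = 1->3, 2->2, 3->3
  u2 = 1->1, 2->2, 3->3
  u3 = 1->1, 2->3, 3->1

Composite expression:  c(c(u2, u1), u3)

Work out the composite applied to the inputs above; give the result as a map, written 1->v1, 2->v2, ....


1->3, 2->3, 3->3


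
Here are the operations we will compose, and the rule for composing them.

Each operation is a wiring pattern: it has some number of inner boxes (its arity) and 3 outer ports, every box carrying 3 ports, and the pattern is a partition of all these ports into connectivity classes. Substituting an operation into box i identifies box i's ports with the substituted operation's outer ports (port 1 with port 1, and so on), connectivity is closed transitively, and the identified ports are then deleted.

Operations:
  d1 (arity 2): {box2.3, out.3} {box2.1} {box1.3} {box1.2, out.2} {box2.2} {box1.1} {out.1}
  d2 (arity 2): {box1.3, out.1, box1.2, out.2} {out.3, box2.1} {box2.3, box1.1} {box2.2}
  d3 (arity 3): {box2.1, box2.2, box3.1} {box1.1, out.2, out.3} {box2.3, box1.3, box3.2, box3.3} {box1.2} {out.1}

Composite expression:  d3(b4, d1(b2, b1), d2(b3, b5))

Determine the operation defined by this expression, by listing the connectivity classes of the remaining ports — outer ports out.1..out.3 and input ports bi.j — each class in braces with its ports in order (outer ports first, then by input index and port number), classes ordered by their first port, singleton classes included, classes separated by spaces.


Treat the ports identified at d3 as solder joints: merge, then drop.
stage d1: inputs (b2, b1), connectivity {out.1} {out.2, b2.2} {out.3, b1.3} {b1.1} {b1.2} {b2.1} {b2.3}, out.j its boundary
stage d2: inputs (b3, b5), connectivity {out.1, out.2, b3.2, b3.3} {out.3, b5.1} {b3.1, b5.3} {b5.2}, out.j its boundary
stage d3: inputs (b4, b2, b1, b3, b5), connectivity {out.1} {out.2, out.3, b4.1} {b1.1} {b1.2} {b1.3, b2.2, b3.2, b3.3, b4.3, b5.1} {b2.1} {b2.3} {b3.1, b5.3} {b4.2} {b5.2}, out.j its boundary

{out.1} {out.2, out.3, b4.1} {b1.1} {b1.2} {b1.3, b2.2, b3.2, b3.3, b4.3, b5.1} {b2.1} {b2.3} {b3.1, b5.3} {b4.2} {b5.2}


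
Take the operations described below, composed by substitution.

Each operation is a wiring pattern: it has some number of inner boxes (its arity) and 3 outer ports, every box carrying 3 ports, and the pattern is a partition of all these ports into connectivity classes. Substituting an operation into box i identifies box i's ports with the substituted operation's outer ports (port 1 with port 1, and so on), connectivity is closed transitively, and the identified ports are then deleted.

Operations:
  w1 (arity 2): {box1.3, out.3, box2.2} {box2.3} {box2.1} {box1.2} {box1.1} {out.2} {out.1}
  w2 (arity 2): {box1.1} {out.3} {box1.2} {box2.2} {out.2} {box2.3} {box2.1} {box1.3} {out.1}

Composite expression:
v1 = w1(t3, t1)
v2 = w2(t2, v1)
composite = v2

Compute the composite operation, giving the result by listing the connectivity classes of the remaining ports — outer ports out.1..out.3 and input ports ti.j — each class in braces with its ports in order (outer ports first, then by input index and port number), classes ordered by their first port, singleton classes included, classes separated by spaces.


{out.1} {out.2} {out.3} {t1.1} {t1.2, t3.3} {t1.3} {t2.1} {t2.2} {t2.3} {t3.1} {t3.2}

Two ports join when wires chain via w2-identified ports.
stage w1: inputs (t3, t1), connectivity {out.1} {out.2} {out.3, t1.2, t3.3} {t1.1} {t1.3} {t3.1} {t3.2}, out.j its boundary
stage w2: inputs (t2, t3, t1), connectivity {out.1} {out.2} {out.3} {t1.1} {t1.2, t3.3} {t1.3} {t2.1} {t2.2} {t2.3} {t3.1} {t3.2}, out.j its boundary


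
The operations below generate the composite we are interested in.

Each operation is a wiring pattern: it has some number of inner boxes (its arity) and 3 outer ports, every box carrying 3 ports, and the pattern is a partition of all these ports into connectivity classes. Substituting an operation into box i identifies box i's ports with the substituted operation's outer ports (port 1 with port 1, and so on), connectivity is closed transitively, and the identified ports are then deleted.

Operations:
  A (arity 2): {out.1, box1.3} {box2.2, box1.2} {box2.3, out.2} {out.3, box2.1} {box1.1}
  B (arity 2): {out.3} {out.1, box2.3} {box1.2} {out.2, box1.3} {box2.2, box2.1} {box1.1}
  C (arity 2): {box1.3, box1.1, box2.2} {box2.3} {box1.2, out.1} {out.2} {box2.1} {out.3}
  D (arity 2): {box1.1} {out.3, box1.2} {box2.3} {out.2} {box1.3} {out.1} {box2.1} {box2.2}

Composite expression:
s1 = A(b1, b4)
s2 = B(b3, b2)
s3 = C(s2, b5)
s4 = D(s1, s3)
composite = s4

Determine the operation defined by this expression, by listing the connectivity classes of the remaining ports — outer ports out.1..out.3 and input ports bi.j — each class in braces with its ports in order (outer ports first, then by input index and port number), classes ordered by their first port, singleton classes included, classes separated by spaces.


{out.1} {out.2} {out.3, b4.3} {b1.1} {b1.2, b4.2} {b1.3} {b2.1, b2.2} {b2.3, b5.2} {b3.1} {b3.2} {b3.3} {b4.1} {b5.1} {b5.3}

Reachability decides: close wires over D-identified ports.
the subtree at A composes to {out.1, b1.3} {out.2, b4.3} {out.3, b4.1} {b1.1} {b1.2, b4.2} on (b1, b4); out.j = own outer ports
the subtree at B composes to {out.1, b2.3} {out.2, b3.3} {out.3} {b2.1, b2.2} {b3.1} {b3.2} on (b3, b2); out.j = own outer ports
the subtree at C composes to {out.1, b3.3} {out.2} {out.3} {b2.1, b2.2} {b2.3, b5.2} {b3.1} {b3.2} {b5.1} {b5.3} on (b3, b2, b5); out.j = own outer ports
the subtree at D composes to {out.1} {out.2} {out.3, b4.3} {b1.1} {b1.2, b4.2} {b1.3} {b2.1, b2.2} {b2.3, b5.2} {b3.1} {b3.2} {b3.3} {b4.1} {b5.1} {b5.3} on (b1, b4, b3, b2, b5); out.j = own outer ports


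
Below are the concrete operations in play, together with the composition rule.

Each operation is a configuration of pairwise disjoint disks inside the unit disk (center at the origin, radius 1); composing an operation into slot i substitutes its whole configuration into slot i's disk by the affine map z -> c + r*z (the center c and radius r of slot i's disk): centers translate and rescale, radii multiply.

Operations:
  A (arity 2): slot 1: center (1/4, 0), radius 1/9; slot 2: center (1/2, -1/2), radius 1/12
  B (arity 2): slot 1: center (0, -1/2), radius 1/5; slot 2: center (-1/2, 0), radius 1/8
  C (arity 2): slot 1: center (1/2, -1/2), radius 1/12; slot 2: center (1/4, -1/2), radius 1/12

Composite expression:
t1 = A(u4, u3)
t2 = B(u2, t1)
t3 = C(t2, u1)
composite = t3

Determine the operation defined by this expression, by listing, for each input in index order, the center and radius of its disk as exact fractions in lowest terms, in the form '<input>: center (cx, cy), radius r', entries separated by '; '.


u1: center (1/4, -1/2), radius 1/12; u2: center (1/2, -13/24), radius 1/60; u3: center (89/192, -97/192), radius 1/1152; u4: center (59/128, -1/2), radius 1/864


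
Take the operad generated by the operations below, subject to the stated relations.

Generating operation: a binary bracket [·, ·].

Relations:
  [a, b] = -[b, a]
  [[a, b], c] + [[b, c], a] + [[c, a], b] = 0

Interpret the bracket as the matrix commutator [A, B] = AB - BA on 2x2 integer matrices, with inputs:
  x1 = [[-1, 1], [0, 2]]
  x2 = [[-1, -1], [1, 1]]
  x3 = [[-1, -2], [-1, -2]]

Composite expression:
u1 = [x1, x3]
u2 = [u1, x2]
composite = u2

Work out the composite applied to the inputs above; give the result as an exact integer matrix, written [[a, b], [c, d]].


[[2, 12], [8, -2]]

[x1, x3] = [[-1, 5], [-3, 1]]
[[x1, x3], x2] = [[2, 12], [8, -2]]


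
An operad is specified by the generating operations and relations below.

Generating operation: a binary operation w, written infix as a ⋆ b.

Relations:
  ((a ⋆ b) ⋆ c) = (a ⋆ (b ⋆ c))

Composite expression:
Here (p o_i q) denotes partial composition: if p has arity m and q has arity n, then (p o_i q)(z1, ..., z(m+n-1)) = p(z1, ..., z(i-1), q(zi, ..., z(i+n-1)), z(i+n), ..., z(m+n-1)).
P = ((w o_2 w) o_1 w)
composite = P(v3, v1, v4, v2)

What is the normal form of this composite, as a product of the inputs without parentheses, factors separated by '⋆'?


v3 ⋆ v1 ⋆ v4 ⋆ v2

All parenthesizations of w agree; list the v-inputs left to right.
(v3 ⋆ v1) spells out as v3 ⋆ v1
(v4 ⋆ v2) spells out as v4 ⋆ v2
((v3 ⋆ v1) ⋆ (v4 ⋆ v2)) spells out as v3 ⋆ v1 ⋆ v4 ⋆ v2


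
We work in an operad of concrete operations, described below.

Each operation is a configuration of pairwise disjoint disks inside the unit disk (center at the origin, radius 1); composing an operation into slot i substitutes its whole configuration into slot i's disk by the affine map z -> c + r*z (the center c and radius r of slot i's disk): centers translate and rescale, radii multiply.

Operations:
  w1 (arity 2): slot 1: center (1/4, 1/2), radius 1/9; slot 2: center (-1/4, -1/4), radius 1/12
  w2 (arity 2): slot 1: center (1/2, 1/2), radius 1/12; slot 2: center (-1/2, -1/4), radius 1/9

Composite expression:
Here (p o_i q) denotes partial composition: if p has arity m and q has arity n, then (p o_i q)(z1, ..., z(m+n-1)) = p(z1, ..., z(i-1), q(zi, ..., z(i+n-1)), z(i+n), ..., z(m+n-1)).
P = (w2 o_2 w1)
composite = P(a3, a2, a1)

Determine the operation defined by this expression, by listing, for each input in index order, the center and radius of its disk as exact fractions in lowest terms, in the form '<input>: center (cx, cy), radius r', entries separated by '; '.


a1: center (-19/36, -5/18), radius 1/108; a2: center (-17/36, -7/36), radius 1/81; a3: center (1/2, 1/2), radius 1/12

Follow each a-input down from w2: c' goes to c + r*c', radius to r*r'.
a3: after 1 affine step, its disk has center (1/2, 1/2), radius 1/12
a2: after 2 affine steps, its disk has center (-17/36, -7/36), radius 1/81
a1: after 2 affine steps, its disk has center (-19/36, -5/18), radius 1/108


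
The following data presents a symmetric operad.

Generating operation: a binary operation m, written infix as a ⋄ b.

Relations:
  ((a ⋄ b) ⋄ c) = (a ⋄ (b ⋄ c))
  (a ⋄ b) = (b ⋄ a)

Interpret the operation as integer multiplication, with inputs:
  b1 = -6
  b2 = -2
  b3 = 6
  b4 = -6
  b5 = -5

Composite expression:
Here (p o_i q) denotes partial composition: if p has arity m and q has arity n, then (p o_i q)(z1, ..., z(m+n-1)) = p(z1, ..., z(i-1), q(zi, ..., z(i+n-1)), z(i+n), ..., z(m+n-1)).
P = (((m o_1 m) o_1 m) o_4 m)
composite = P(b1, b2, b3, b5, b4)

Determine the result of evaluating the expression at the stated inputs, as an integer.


2160


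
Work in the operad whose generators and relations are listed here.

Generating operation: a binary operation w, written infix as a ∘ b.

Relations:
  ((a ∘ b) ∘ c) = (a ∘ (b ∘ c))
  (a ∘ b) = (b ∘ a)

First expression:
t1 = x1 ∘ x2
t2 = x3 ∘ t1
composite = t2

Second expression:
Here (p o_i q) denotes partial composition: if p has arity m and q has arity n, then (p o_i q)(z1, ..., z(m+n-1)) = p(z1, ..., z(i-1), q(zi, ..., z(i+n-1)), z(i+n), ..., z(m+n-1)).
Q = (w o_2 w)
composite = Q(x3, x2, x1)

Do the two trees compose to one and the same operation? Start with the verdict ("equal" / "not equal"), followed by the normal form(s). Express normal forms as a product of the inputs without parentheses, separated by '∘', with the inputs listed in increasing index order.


equal; both compose to x1 ∘ x2 ∘ x3

In normal form, the first expression is x1 ∘ x2 ∘ x3
In normal form, the second expression is x1 ∘ x2 ∘ x3
The normal forms match — equal.


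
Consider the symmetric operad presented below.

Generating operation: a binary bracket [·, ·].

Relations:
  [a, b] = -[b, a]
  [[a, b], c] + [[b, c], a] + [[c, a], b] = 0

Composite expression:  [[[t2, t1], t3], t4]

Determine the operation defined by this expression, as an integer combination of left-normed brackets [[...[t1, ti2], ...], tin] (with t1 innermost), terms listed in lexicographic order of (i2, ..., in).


Antisymmetry and Jacobi reduce to t1-anchored left-normed brackets.
Composite bracket: [[[t2, t1], t3], t4]
Full expansion: 8 signed words from ab - ba (2^3 = 8).
Words beginning with t1 determine it all:
  from t1t2t3t4, sign -1: term -[[[t1, t2], t3], t4]

-[[[t1, t2], t3], t4]


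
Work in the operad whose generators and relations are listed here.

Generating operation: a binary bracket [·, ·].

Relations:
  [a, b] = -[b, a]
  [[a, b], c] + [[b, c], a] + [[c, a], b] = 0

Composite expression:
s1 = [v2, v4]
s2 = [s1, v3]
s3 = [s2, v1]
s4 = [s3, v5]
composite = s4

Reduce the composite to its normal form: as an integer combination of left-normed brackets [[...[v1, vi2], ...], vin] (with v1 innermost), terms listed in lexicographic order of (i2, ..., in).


-[[[[v1, v2], v4], v3], v5] + [[[[v1, v3], v2], v4], v5] - [[[[v1, v3], v4], v2], v5] + [[[[v1, v4], v2], v3], v5]

Antisymmetry and Jacobi reduce to v1-anchored left-normed brackets.
Composite bracket: [[[[v2, v4], v3], v1], v5]
Under [a, b] = ab - ba we get 16 signed associative words (2^4 = 16).
Keep just the words that open with v1:
  the word v1v2v4v3v5 carries sign -1 and contributes -[[[[v1, v2], v4], v3], v5]
  the word v1v3v2v4v5 carries sign +1 and contributes +[[[[v1, v3], v2], v4], v5]
  the word v1v3v4v2v5 carries sign -1 and contributes -[[[[v1, v3], v4], v2], v5]
  the word v1v4v2v3v5 carries sign +1 and contributes +[[[[v1, v4], v2], v3], v5]


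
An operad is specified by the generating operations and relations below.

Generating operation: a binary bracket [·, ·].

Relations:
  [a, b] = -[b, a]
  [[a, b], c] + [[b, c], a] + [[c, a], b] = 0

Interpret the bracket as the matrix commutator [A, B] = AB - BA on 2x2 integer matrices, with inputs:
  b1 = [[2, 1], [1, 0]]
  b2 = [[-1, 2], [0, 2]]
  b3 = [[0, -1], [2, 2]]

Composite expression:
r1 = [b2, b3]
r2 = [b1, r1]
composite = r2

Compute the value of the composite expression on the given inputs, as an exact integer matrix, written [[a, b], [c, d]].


[b2, b3] = [[4, 7], [6, -4]]
[b1, [b2, b3]] = [[-1, 6], [-4, 1]]

[[-1, 6], [-4, 1]]


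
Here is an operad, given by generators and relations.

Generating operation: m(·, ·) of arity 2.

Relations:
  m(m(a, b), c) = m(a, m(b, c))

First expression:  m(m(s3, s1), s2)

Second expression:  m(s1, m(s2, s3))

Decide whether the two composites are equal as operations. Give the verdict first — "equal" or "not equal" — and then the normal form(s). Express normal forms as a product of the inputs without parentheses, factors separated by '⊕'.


not equal — first s3 ⊕ s1 ⊕ s2, second s1 ⊕ s2 ⊕ s3

The first expression, normalized: s3 ⊕ s1 ⊕ s2
The second expression, normalized: s1 ⊕ s2 ⊕ s3
Different reductions; not equal.


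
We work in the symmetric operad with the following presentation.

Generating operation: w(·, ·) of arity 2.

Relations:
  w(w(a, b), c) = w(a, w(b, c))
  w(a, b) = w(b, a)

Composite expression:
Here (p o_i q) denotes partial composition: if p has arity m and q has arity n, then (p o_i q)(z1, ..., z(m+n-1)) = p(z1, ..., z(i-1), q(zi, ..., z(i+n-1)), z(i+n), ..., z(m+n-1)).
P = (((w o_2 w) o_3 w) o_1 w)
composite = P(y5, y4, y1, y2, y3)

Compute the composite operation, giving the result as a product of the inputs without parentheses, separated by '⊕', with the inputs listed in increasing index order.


y1 ⊕ y2 ⊕ y3 ⊕ y4 ⊕ y5

Reordering under w is free, so list the y-inputs canonically.
w(y5, y4) collapses to y5 ⊕ y4
w(y2, y3) collapses to y2 ⊕ y3
w(y1, w(y2, y3)) collapses to y1 ⊕ y2 ⊕ y3
w(w(y5, y4), w(y1, w(y2, y3))) collapses to y5 ⊕ y4 ⊕ y1 ⊕ y2 ⊕ y3
commutativity sorts the factors: y1 ⊕ y2 ⊕ y3 ⊕ y4 ⊕ y5


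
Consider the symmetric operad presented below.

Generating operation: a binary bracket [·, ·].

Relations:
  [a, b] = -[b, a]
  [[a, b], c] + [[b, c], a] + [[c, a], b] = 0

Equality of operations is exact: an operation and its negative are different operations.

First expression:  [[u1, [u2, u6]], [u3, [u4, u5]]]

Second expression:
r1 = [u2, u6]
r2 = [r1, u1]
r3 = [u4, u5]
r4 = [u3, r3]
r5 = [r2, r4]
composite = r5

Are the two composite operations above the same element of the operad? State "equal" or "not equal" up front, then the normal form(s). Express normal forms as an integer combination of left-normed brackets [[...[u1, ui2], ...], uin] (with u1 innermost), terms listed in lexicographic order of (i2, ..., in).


Reducing the first expression gives [[[[[u1, u2], u6], u3], u4], u5] - [[[[[u1, u2], u6], u3], u5], u4] - [[[[[u1, u2], u6], u4], u5], u3] + [[[[[u1, u2], u6], u5], u4], u3] - [[[[[u1, u6], u2], u3], u4], u5] + [[[[[u1, u6], u2], u3], u5], u4] + [[[[[u1, u6], u2], u4], u5], u3] - [[[[[u1, u6], u2], u5], u4], u3]
Reducing the second expression gives -[[[[[u1, u2], u6], u3], u4], u5] + [[[[[u1, u2], u6], u3], u5], u4] + [[[[[u1, u2], u6], u4], u5], u3] - [[[[[u1, u2], u6], u5], u4], u3] + [[[[[u1, u6], u2], u3], u4], u5] - [[[[[u1, u6], u2], u3], u5], u4] - [[[[[u1, u6], u2], u4], u5], u3] + [[[[[u1, u6], u2], u5], u4], u3]
The forms do not match — not equal.

not equal; first: [[[[[u1, u2], u6], u3], u4], u5] - [[[[[u1, u2], u6], u3], u5], u4] - [[[[[u1, u2], u6], u4], u5], u3] + [[[[[u1, u2], u6], u5], u4], u3] - [[[[[u1, u6], u2], u3], u4], u5] + [[[[[u1, u6], u2], u3], u5], u4] + [[[[[u1, u6], u2], u4], u5], u3] - [[[[[u1, u6], u2], u5], u4], u3]; second: -[[[[[u1, u2], u6], u3], u4], u5] + [[[[[u1, u2], u6], u3], u5], u4] + [[[[[u1, u2], u6], u4], u5], u3] - [[[[[u1, u2], u6], u5], u4], u3] + [[[[[u1, u6], u2], u3], u4], u5] - [[[[[u1, u6], u2], u3], u5], u4] - [[[[[u1, u6], u2], u4], u5], u3] + [[[[[u1, u6], u2], u5], u4], u3]
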